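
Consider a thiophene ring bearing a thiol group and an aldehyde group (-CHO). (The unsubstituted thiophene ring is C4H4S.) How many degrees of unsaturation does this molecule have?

Atom tally by fragment:
  thiophene ring core → C:4 H:4 S:1
  (− 2 ring H displaced by substituents)
  + SH → S:1 H:1
  + CHO → C:1 H:1 O:1
Element totals:
  C: 5
  H: 4
  O: 1
  S: 2
Molecular formula: C5H4OS2.
DoU = (2C + 2 + N − H − X) / 2 = (2·5 + 2 + 0 − 4 − 0) / 2 = 4.

4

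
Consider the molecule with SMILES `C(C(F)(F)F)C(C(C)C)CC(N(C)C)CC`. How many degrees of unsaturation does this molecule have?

0

Atom tally by fragment:
  F3CCH2 → C:2 H:2 F:3
  CH(CH(CH3)2) → C:4 H:8
  CH2 → C:1 H:2
  CH(N(CH3)2) → C:3 H:7 N:1
  CH2 → C:1 H:2
  CH3 → C:1 H:3
Element totals:
  C: 12
  H: 24
  F: 3
  N: 1
Molecular formula: C12H24F3N.
DoU = (2C + 2 + N − H − X) / 2 = (2·12 + 2 + 1 − 24 − 3) / 2 = 0.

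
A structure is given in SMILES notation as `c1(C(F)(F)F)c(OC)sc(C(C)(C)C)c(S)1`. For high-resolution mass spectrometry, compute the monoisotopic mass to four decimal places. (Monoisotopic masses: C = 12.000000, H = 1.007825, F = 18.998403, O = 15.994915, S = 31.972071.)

270.0360

Atom tally by fragment:
  thiophene ring core → C:4 H:4 S:1
  (− 4 ring H displaced by substituents)
  + CF3 → C:1 F:3
  + OCH3 → C:1 H:3 O:1
  + C(CH3)3 → C:4 H:9
  + SH → S:1 H:1
Element totals:
  C: 10
  H: 13
  F: 3
  O: 1
  S: 2
Molecular formula: C10H13F3OS2.
  M = 10(12.0) + 13(1.007825) + 3(18.998403) + 15.994915 + 2(31.972071)
    = 120.000000 + 13.101725 + 56.995209 + 15.994915 + 63.944142 = 270.035991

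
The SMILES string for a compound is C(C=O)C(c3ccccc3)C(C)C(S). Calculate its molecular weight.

Atom tally by fragment:
  OHCCH2 → C:2 H:3 O:1
  CH(C6H5) → C:7 H:6
  CH(CH3) → C:2 H:4
  CH2SH → C:1 H:3 S:1
Element totals:
  C: 12
  H: 16
  O: 1
  S: 1
Molecular formula: C12H16OS.
  M = 12(12.011) + 16(1.008) + 15.999 + 32.06
    = 144.132 + 16.128 + 15.999 + 32.060 = 208.319

208.32 g/mol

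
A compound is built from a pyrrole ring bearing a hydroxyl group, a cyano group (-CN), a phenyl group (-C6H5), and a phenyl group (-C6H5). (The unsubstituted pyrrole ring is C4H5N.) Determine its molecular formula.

Atom tally by fragment:
  pyrrole ring core → C:4 H:5 N:1
  (− 4 ring H displaced by substituents)
  + OH → O:1 H:1
  + CN → C:1 N:1
  + C6H5 → C:6 H:5
  + C6H5 → C:6 H:5
Element totals:
  C: 17
  H: 12
  N: 2
  O: 1

C17H12N2O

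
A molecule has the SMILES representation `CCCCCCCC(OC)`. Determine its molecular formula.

C9H20O

Atom tally by fragment:
  CH3 → C:1 H:3
  CH2 → C:1 H:2
  CH2 → C:1 H:2
  CH2 → C:1 H:2
  CH2 → C:1 H:2
  CH2 → C:1 H:2
  CH2 → C:1 H:2
  CH2OCH3 → C:2 H:5 O:1
Element totals:
  C: 9
  H: 20
  O: 1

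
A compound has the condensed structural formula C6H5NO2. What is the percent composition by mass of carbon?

58.54%

Atom tally by fragment:
  benzene ring core → C:6 H:6
  (− 1 ring H displaced by substituents)
  + NO2 → N:1 O:2
Element totals:
  C: 6
  H: 5
  N: 1
  O: 2
Molecular formula: C6H5NO2.
Molar mass = 123.111 g/mol.
Mass from C: 6 × 12.011 = 72.066 g/mol.
%C = 72.066 / 123.111 × 100 = 58.54%.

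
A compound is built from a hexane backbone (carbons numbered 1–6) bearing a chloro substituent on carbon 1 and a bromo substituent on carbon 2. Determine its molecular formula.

C6H12BrCl

Atom tally by fragment:
  ClCH2 → C:1 H:2 Cl:1
  CH(Br) → C:1 H:1 Br:1
  CH2 → C:1 H:2
  CH2 → C:1 H:2
  CH2 → C:1 H:2
  CH3 → C:1 H:3
Element totals:
  C: 6
  H: 12
  Br: 1
  Cl: 1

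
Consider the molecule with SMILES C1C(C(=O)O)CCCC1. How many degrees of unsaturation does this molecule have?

2

Atom tally by fragment:
  cyclohexane ring core → C:6 H:12
  (− 1 ring H displaced by substituents)
  + COOH → C:1 H:1 O:2
Element totals:
  C: 7
  H: 12
  O: 2
Molecular formula: C7H12O2.
DoU = (2C + 2 + N − H − X) / 2 = (2·7 + 2 + 0 − 12 − 0) / 2 = 2.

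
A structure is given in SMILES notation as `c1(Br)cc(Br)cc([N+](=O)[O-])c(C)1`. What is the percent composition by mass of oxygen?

Atom tally by fragment:
  benzene ring core → C:6 H:6
  (− 4 ring H displaced by substituents)
  + Br → Br:1
  + Br → Br:1
  + NO2 → N:1 O:2
  + CH3 → C:1 H:3
Element totals:
  C: 7
  H: 5
  Br: 2
  N: 1
  O: 2
Molecular formula: C7H5Br2NO2.
Molar mass = 294.930 g/mol.
Mass from O: 2 × 15.999 = 31.998 g/mol.
%O = 31.998 / 294.930 × 100 = 10.85%.

10.85%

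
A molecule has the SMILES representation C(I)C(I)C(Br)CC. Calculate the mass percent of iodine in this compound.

Atom tally by fragment:
  ICH2 → C:1 H:2 I:1
  CH(I) → C:1 H:1 I:1
  CH(Br) → C:1 H:1 Br:1
  CH2 → C:1 H:2
  CH3 → C:1 H:3
Element totals:
  C: 5
  H: 9
  Br: 1
  I: 2
Molecular formula: C5H9BrI2.
Molar mass = 402.839 g/mol.
Mass from I: 2 × 126.904 = 253.808 g/mol.
%I = 253.808 / 402.839 × 100 = 63.00%.

63.00%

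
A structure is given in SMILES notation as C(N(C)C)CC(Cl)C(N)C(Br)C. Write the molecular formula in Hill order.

Atom tally by fragment:
  (CH3)2NCH2 → C:3 H:8 N:1
  CH2 → C:1 H:2
  CH(Cl) → C:1 H:1 Cl:1
  CH(NH2) → C:1 H:3 N:1
  CH(Br) → C:1 H:1 Br:1
  CH3 → C:1 H:3
Element totals:
  C: 8
  H: 18
  Br: 1
  Cl: 1
  N: 2

C8H18BrClN2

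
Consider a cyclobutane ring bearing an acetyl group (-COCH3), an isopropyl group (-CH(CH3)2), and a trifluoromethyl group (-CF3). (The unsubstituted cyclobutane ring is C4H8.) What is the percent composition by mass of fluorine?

Atom tally by fragment:
  cyclobutane ring core → C:4 H:8
  (− 3 ring H displaced by substituents)
  + COCH3 → C:2 H:3 O:1
  + CH(CH3)2 → C:3 H:7
  + CF3 → C:1 F:3
Element totals:
  C: 10
  H: 15
  F: 3
  O: 1
Molecular formula: C10H15F3O.
Molar mass = 208.223 g/mol.
Mass from F: 3 × 18.998 = 56.994 g/mol.
%F = 56.994 / 208.223 × 100 = 27.37%.

27.37%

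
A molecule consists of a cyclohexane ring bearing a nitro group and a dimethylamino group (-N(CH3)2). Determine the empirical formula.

Atom tally by fragment:
  cyclohexane ring core → C:6 H:12
  (− 2 ring H displaced by substituents)
  + NO2 → N:1 O:2
  + N(CH3)2 → N:1 C:2 H:6
Element totals:
  C: 8
  H: 16
  N: 2
  O: 2
Molecular formula: C8H16N2O2.
gcd of subscripts = 2; dividing each by 2:
  C: 8/2 = 4
  H: 16/2 = 8
  N: 2/2 = 1
  O: 2/2 = 1

C4H8NO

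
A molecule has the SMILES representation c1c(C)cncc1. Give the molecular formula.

Atom tally by fragment:
  pyridine ring core → C:5 H:5 N:1
  (− 1 ring H displaced by substituents)
  + CH3 → C:1 H:3
Element totals:
  C: 6
  H: 7
  N: 1

C6H7N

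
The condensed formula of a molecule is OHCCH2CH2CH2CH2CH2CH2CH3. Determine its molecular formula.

Atom tally by fragment:
  OHCCH2 → C:2 H:3 O:1
  CH2 → C:1 H:2
  CH2 → C:1 H:2
  CH2 → C:1 H:2
  CH2 → C:1 H:2
  CH2 → C:1 H:2
  CH3 → C:1 H:3
Element totals:
  C: 8
  H: 16
  O: 1

C8H16O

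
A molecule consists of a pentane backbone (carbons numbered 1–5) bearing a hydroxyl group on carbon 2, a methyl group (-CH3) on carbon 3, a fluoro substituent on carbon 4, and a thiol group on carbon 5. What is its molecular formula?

C6H13FOS

Atom tally by fragment:
  CH3 → C:1 H:3
  CH(OH) → C:1 H:2 O:1
  CH(CH3) → C:2 H:4
  CH(F) → C:1 H:1 F:1
  CH2SH → C:1 H:3 S:1
Element totals:
  C: 6
  H: 13
  F: 1
  O: 1
  S: 1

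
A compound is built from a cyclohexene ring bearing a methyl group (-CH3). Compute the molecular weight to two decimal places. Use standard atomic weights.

Atom tally by fragment:
  cyclohexene ring core → C:6 H:10
  (− 1 ring H displaced by substituents)
  + CH3 → C:1 H:3
Element totals:
  C: 7
  H: 12
Molecular formula: C7H12.
  M = 7(12.011) + 12(1.008)
    = 84.077 + 12.096 = 96.173

96.17 g/mol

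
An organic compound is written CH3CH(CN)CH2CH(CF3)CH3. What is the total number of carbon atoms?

7

Element totals:
  C: 7
  H: 10
  F: 3
  N: 1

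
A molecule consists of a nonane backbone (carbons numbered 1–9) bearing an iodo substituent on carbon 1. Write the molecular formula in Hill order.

Atom tally by fragment:
  ICH2 → C:1 H:2 I:1
  CH2 → C:1 H:2
  CH2 → C:1 H:2
  CH2 → C:1 H:2
  CH2 → C:1 H:2
  CH2 → C:1 H:2
  CH2 → C:1 H:2
  CH2 → C:1 H:2
  CH3 → C:1 H:3
Element totals:
  C: 9
  H: 19
  I: 1

C9H19I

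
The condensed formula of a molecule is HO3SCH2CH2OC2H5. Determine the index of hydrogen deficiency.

0

Element totals:
  C: 4
  H: 10
  O: 4
  S: 1
Molecular formula: C4H10O4S.
DoU = (2C + 2 + N − H − X) / 2 = (2·4 + 2 + 0 − 10 − 0) / 2 = 0.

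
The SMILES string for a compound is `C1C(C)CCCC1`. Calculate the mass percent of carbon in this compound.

85.63%

Atom tally by fragment:
  cyclohexane ring core → C:6 H:12
  (− 1 ring H displaced by substituents)
  + CH3 → C:1 H:3
Element totals:
  C: 7
  H: 14
Molecular formula: C7H14.
Molar mass = 98.189 g/mol.
Mass from C: 7 × 12.011 = 84.077 g/mol.
%C = 84.077 / 98.189 × 100 = 85.63%.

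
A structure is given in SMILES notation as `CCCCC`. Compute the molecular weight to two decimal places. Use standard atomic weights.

Atom tally by fragment:
  CH3 → C:1 H:3
  CH2 → C:1 H:2
  CH2 → C:1 H:2
  CH2 → C:1 H:2
  CH3 → C:1 H:3
Element totals:
  C: 5
  H: 12
Molecular formula: C5H12.
  M = 5(12.011) + 12(1.008)
    = 60.055 + 12.096 = 72.151

72.15 g/mol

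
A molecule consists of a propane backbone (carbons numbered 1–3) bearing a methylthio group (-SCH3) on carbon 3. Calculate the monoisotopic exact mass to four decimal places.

Atom tally by fragment:
  CH3 → C:1 H:3
  CH2 → C:1 H:2
  CH2SCH3 → C:2 H:5 S:1
Element totals:
  C: 4
  H: 10
  S: 1
Molecular formula: C4H10S.
  M = 4(12.0) + 10(1.007825) + 31.972071
    = 48.000000 + 10.078250 + 31.972071 = 90.050321

90.0503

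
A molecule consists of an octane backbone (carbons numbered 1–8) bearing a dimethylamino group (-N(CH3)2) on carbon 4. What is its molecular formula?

Atom tally by fragment:
  CH3 → C:1 H:3
  CH2 → C:1 H:2
  CH2 → C:1 H:2
  CH(N(CH3)2) → C:3 H:7 N:1
  CH2 → C:1 H:2
  CH2 → C:1 H:2
  CH2 → C:1 H:2
  CH3 → C:1 H:3
Element totals:
  C: 10
  H: 23
  N: 1

C10H23N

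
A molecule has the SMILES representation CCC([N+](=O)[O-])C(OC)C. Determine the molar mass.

Atom tally by fragment:
  CH3 → C:1 H:3
  CH2 → C:1 H:2
  CH(NO2) → C:1 H:1 N:1 O:2
  CH(OCH3) → C:2 H:4 O:1
  CH3 → C:1 H:3
Element totals:
  C: 6
  H: 13
  N: 1
  O: 3
Molecular formula: C6H13NO3.
  M = 6(12.011) + 13(1.008) + 14.007 + 3(15.999)
    = 72.066 + 13.104 + 14.007 + 47.997 = 147.174

147.17 g/mol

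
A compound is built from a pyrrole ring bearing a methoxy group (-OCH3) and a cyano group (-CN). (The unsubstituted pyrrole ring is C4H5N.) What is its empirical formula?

C6H6N2O

Atom tally by fragment:
  pyrrole ring core → C:4 H:5 N:1
  (− 2 ring H displaced by substituents)
  + OCH3 → C:1 H:3 O:1
  + CN → C:1 N:1
Element totals:
  C: 6
  H: 6
  N: 2
  O: 1
Molecular formula: C6H6N2O.
gcd of subscripts (6, 6, 2, 1) = 1, so the empirical formula equals the molecular formula.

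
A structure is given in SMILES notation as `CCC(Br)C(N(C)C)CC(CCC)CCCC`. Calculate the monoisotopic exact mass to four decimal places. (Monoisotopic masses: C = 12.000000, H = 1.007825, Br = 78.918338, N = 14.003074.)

305.1718

Atom tally by fragment:
  CH3 → C:1 H:3
  CH2 → C:1 H:2
  CH(Br) → C:1 H:1 Br:1
  CH(N(CH3)2) → C:3 H:7 N:1
  CH2 → C:1 H:2
  CH(CH2CH2CH3) → C:4 H:8
  CH2 → C:1 H:2
  CH2 → C:1 H:2
  CH2 → C:1 H:2
  CH3 → C:1 H:3
Element totals:
  C: 15
  H: 32
  Br: 1
  N: 1
Molecular formula: C15H32BrN.
  M = 15(12.0) + 32(1.007825) + 78.918338 + 14.003074
    = 180.000000 + 32.250400 + 78.918338 + 14.003074 = 305.171812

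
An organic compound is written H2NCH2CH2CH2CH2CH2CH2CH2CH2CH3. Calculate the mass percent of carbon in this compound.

75.45%

Element totals:
  C: 9
  H: 21
  N: 1
Molecular formula: C9H21N.
Molar mass = 143.274 g/mol.
Mass from C: 9 × 12.011 = 108.099 g/mol.
%C = 108.099 / 143.274 × 100 = 75.45%.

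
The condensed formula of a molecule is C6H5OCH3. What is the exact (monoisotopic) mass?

Atom tally by fragment:
  benzene ring core → C:6 H:6
  (− 1 ring H displaced by substituents)
  + OCH3 → C:1 H:3 O:1
Element totals:
  C: 7
  H: 8
  O: 1
Molecular formula: C7H8O.
  M = 7(12.0) + 8(1.007825) + 15.994915
    = 84.000000 + 8.062600 + 15.994915 = 108.057515

108.0575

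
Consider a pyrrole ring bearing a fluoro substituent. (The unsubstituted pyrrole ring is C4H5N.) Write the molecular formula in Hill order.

Atom tally by fragment:
  pyrrole ring core → C:4 H:5 N:1
  (− 1 ring H displaced by substituents)
  + F → F:1
Element totals:
  C: 4
  H: 4
  F: 1
  N: 1

C4H4FN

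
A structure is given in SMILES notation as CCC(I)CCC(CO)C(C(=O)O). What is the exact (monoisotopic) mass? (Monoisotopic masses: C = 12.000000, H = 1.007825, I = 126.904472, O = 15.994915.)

Atom tally by fragment:
  CH3 → C:1 H:3
  CH2 → C:1 H:2
  CH(I) → C:1 H:1 I:1
  CH2 → C:1 H:2
  CH2 → C:1 H:2
  CH(CH2OH) → C:2 H:4 O:1
  CH2COOH → C:2 H:3 O:2
Element totals:
  C: 9
  H: 17
  I: 1
  O: 3
Molecular formula: C9H17IO3.
  M = 9(12.0) + 17(1.007825) + 126.904472 + 3(15.994915)
    = 108.000000 + 17.133025 + 126.904472 + 47.984745 = 300.022242

300.0222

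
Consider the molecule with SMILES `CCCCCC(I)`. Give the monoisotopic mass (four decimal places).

212.0062

Atom tally by fragment:
  CH3 → C:1 H:3
  CH2 → C:1 H:2
  CH2 → C:1 H:2
  CH2 → C:1 H:2
  CH2 → C:1 H:2
  CH2I → C:1 H:2 I:1
Element totals:
  C: 6
  H: 13
  I: 1
Molecular formula: C6H13I.
  M = 6(12.0) + 13(1.007825) + 126.904472
    = 72.000000 + 13.101725 + 126.904472 = 212.006197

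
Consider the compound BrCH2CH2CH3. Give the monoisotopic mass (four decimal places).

121.9731

Atom tally by fragment:
  BrCH2 → C:1 H:2 Br:1
  CH2 → C:1 H:2
  CH3 → C:1 H:3
Element totals:
  C: 3
  H: 7
  Br: 1
Molecular formula: C3H7Br.
  M = 3(12.0) + 7(1.007825) + 78.918338
    = 36.000000 + 7.054775 + 78.918338 = 121.973113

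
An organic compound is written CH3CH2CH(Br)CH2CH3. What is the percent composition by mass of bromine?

Atom tally by fragment:
  CH3 → C:1 H:3
  CH2 → C:1 H:2
  CH(Br) → C:1 H:1 Br:1
  CH2 → C:1 H:2
  CH3 → C:1 H:3
Element totals:
  C: 5
  H: 11
  Br: 1
Molecular formula: C5H11Br.
Molar mass = 151.047 g/mol.
Mass from Br: 1 × 79.904 = 79.904 g/mol.
%Br = 79.904 / 151.047 × 100 = 52.90%.

52.90%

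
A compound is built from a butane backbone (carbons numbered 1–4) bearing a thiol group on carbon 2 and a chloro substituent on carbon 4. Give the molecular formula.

C4H9ClS

Atom tally by fragment:
  CH3 → C:1 H:3
  CH(SH) → C:1 H:2 S:1
  CH2 → C:1 H:2
  CH2Cl → C:1 H:2 Cl:1
Element totals:
  C: 4
  H: 9
  Cl: 1
  S: 1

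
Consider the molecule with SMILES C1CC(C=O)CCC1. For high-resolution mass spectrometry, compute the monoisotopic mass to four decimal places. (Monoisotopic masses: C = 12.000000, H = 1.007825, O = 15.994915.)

112.0888

Atom tally by fragment:
  cyclohexane ring core → C:6 H:12
  (− 1 ring H displaced by substituents)
  + CHO → C:1 H:1 O:1
Element totals:
  C: 7
  H: 12
  O: 1
Molecular formula: C7H12O.
  M = 7(12.0) + 12(1.007825) + 15.994915
    = 84.000000 + 12.093900 + 15.994915 = 112.088815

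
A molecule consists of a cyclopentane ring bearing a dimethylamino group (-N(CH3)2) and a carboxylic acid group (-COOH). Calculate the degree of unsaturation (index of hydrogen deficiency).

Atom tally by fragment:
  cyclopentane ring core → C:5 H:10
  (− 2 ring H displaced by substituents)
  + N(CH3)2 → N:1 C:2 H:6
  + COOH → C:1 H:1 O:2
Element totals:
  C: 8
  H: 15
  N: 1
  O: 2
Molecular formula: C8H15NO2.
DoU = (2C + 2 + N − H − X) / 2 = (2·8 + 2 + 1 − 15 − 0) / 2 = 2.

2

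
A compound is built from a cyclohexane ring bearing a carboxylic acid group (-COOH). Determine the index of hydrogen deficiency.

2

Atom tally by fragment:
  cyclohexane ring core → C:6 H:12
  (− 1 ring H displaced by substituents)
  + COOH → C:1 H:1 O:2
Element totals:
  C: 7
  H: 12
  O: 2
Molecular formula: C7H12O2.
DoU = (2C + 2 + N − H − X) / 2 = (2·7 + 2 + 0 − 12 − 0) / 2 = 2.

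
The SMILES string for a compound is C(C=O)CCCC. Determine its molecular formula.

Atom tally by fragment:
  OHCCH2 → C:2 H:3 O:1
  CH2 → C:1 H:2
  CH2 → C:1 H:2
  CH2 → C:1 H:2
  CH3 → C:1 H:3
Element totals:
  C: 6
  H: 12
  O: 1

C6H12O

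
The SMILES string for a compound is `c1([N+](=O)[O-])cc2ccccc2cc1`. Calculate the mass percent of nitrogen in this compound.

8.09%

Atom tally by fragment:
  naphthalene ring system core → C:10 H:8
  (− 1 ring H displaced by substituents)
  + NO2 → N:1 O:2
Element totals:
  C: 10
  H: 7
  N: 1
  O: 2
Molecular formula: C10H7NO2.
Molar mass = 173.171 g/mol.
Mass from N: 1 × 14.007 = 14.007 g/mol.
%N = 14.007 / 173.171 × 100 = 8.09%.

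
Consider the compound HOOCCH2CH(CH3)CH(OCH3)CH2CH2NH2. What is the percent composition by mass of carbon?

Atom tally by fragment:
  HOOCCH2 → C:2 H:3 O:2
  CH(CH3) → C:2 H:4
  CH(OCH3) → C:2 H:4 O:1
  CH2 → C:1 H:2
  CH2NH2 → C:1 H:4 N:1
Element totals:
  C: 8
  H: 17
  N: 1
  O: 3
Molecular formula: C8H17NO3.
Molar mass = 175.228 g/mol.
Mass from C: 8 × 12.011 = 96.088 g/mol.
%C = 96.088 / 175.228 × 100 = 54.84%.

54.84%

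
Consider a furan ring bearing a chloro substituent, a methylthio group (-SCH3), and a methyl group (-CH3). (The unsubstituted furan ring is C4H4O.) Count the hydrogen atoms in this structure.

7

Atom tally by fragment:
  furan ring core → C:4 H:4 O:1
  (− 3 ring H displaced by substituents)
  + Cl → Cl:1
  + SCH3 → C:1 H:3 S:1
  + CH3 → C:1 H:3
Element totals:
  C: 6
  H: 7
  Cl: 1
  O: 1
  S: 1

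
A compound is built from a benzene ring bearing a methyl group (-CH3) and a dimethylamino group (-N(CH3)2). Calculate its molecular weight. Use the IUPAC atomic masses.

Atom tally by fragment:
  benzene ring core → C:6 H:6
  (− 2 ring H displaced by substituents)
  + CH3 → C:1 H:3
  + N(CH3)2 → N:1 C:2 H:6
Element totals:
  C: 9
  H: 13
  N: 1
Molecular formula: C9H13N.
  M = 9(12.011) + 13(1.008) + 14.007
    = 108.099 + 13.104 + 14.007 = 135.210

135.21 g/mol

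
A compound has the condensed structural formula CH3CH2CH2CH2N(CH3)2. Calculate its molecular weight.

Atom tally by fragment:
  CH3 → C:1 H:3
  CH2 → C:1 H:2
  CH2 → C:1 H:2
  CH2N(CH3)2 → C:3 H:8 N:1
Element totals:
  C: 6
  H: 15
  N: 1
Molecular formula: C6H15N.
  M = 6(12.011) + 15(1.008) + 14.007
    = 72.066 + 15.120 + 14.007 = 101.193

101.19 g/mol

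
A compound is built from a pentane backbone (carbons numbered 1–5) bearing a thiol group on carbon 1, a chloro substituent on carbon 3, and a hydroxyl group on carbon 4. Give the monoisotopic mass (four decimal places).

154.0219

Atom tally by fragment:
  HSCH2 → C:1 H:3 S:1
  CH2 → C:1 H:2
  CH(Cl) → C:1 H:1 Cl:1
  CH(OH) → C:1 H:2 O:1
  CH3 → C:1 H:3
Element totals:
  C: 5
  H: 11
  Cl: 1
  O: 1
  S: 1
Molecular formula: C5H11ClOS.
  M = 5(12.0) + 11(1.007825) + 34.968853 + 15.994915 + 31.972071
    = 60.000000 + 11.086075 + 34.968853 + 15.994915 + 31.972071 = 154.021914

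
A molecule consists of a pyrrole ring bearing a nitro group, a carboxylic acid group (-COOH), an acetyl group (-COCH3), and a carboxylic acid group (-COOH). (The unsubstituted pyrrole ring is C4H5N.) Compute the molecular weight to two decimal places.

Atom tally by fragment:
  pyrrole ring core → C:4 H:5 N:1
  (− 4 ring H displaced by substituents)
  + NO2 → N:1 O:2
  + COOH → C:1 H:1 O:2
  + COCH3 → C:2 H:3 O:1
  + COOH → C:1 H:1 O:2
Element totals:
  C: 8
  H: 6
  N: 2
  O: 7
Molecular formula: C8H6N2O7.
  M = 8(12.011) + 6(1.008) + 2(14.007) + 7(15.999)
    = 96.088 + 6.048 + 28.014 + 111.993 = 242.143

242.14 g/mol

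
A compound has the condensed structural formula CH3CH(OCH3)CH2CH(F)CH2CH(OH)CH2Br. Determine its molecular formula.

C8H16BrFO2

Atom tally by fragment:
  CH3 → C:1 H:3
  CH(OCH3) → C:2 H:4 O:1
  CH2 → C:1 H:2
  CH(F) → C:1 H:1 F:1
  CH2 → C:1 H:2
  CH(OH) → C:1 H:2 O:1
  CH2Br → C:1 H:2 Br:1
Element totals:
  C: 8
  H: 16
  Br: 1
  F: 1
  O: 2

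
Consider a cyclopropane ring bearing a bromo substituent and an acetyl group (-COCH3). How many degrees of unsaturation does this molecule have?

Atom tally by fragment:
  cyclopropane ring core → C:3 H:6
  (− 2 ring H displaced by substituents)
  + Br → Br:1
  + COCH3 → C:2 H:3 O:1
Element totals:
  C: 5
  H: 7
  Br: 1
  O: 1
Molecular formula: C5H7BrO.
DoU = (2C + 2 + N − H − X) / 2 = (2·5 + 2 + 0 − 7 − 1) / 2 = 2.

2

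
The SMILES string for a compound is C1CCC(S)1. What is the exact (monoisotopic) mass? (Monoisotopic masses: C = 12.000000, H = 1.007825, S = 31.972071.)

88.0347

Atom tally by fragment:
  cyclobutane ring core → C:4 H:8
  (− 1 ring H displaced by substituents)
  + SH → S:1 H:1
Element totals:
  C: 4
  H: 8
  S: 1
Molecular formula: C4H8S.
  M = 4(12.0) + 8(1.007825) + 31.972071
    = 48.000000 + 8.062600 + 31.972071 = 88.034671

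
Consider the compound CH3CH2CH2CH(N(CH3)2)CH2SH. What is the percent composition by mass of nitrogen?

Atom tally by fragment:
  CH3 → C:1 H:3
  CH2 → C:1 H:2
  CH2 → C:1 H:2
  CH(N(CH3)2) → C:3 H:7 N:1
  CH2SH → C:1 H:3 S:1
Element totals:
  C: 7
  H: 17
  N: 1
  S: 1
Molecular formula: C7H17NS.
Molar mass = 147.280 g/mol.
Mass from N: 1 × 14.007 = 14.007 g/mol.
%N = 14.007 / 147.280 × 100 = 9.51%.

9.51%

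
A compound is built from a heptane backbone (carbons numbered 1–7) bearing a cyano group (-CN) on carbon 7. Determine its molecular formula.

C8H15N

Atom tally by fragment:
  CH3 → C:1 H:3
  CH2 → C:1 H:2
  CH2 → C:1 H:2
  CH2 → C:1 H:2
  CH2 → C:1 H:2
  CH2 → C:1 H:2
  CH2CN → C:2 H:2 N:1
Element totals:
  C: 8
  H: 15
  N: 1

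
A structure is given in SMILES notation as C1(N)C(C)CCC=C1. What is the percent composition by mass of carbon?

Atom tally by fragment:
  cyclohexene ring core → C:6 H:10
  (− 2 ring H displaced by substituents)
  + NH2 → N:1 H:2
  + CH3 → C:1 H:3
Element totals:
  C: 7
  H: 13
  N: 1
Molecular formula: C7H13N.
Molar mass = 111.188 g/mol.
Mass from C: 7 × 12.011 = 84.077 g/mol.
%C = 84.077 / 111.188 × 100 = 75.62%.

75.62%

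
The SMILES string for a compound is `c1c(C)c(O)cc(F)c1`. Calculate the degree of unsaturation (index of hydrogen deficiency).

4

Atom tally by fragment:
  benzene ring core → C:6 H:6
  (− 3 ring H displaced by substituents)
  + CH3 → C:1 H:3
  + OH → O:1 H:1
  + F → F:1
Element totals:
  C: 7
  H: 7
  F: 1
  O: 1
Molecular formula: C7H7FO.
DoU = (2C + 2 + N − H − X) / 2 = (2·7 + 2 + 0 − 7 − 1) / 2 = 4.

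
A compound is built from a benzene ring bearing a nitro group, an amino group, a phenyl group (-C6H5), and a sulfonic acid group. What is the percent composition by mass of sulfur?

Atom tally by fragment:
  benzene ring core → C:6 H:6
  (− 4 ring H displaced by substituents)
  + NO2 → N:1 O:2
  + NH2 → N:1 H:2
  + C6H5 → C:6 H:5
  + SO3H → S:1 O:3 H:1
Element totals:
  C: 12
  H: 10
  N: 2
  O: 5
  S: 1
Molecular formula: C12H10N2O5S.
Molar mass = 294.281 g/mol.
Mass from S: 1 × 32.06 = 32.060 g/mol.
%S = 32.060 / 294.281 × 100 = 10.89%.

10.89%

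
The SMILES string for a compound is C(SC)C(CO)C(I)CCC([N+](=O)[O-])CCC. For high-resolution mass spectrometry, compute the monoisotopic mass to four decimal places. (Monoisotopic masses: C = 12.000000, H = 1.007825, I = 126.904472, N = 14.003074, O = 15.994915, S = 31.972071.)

375.0365

Atom tally by fragment:
  CH3SCH2 → C:2 H:5 S:1
  CH(CH2OH) → C:2 H:4 O:1
  CH(I) → C:1 H:1 I:1
  CH2 → C:1 H:2
  CH2 → C:1 H:2
  CH(NO2) → C:1 H:1 N:1 O:2
  CH2 → C:1 H:2
  CH2 → C:1 H:2
  CH3 → C:1 H:3
Element totals:
  C: 11
  H: 22
  I: 1
  N: 1
  O: 3
  S: 1
Molecular formula: C11H22INO3S.
  M = 11(12.0) + 22(1.007825) + 126.904472 + 14.003074 + 3(15.994915) + 31.972071
    = 132.000000 + 22.172150 + 126.904472 + 14.003074 + 47.984745 + 31.972071 = 375.036512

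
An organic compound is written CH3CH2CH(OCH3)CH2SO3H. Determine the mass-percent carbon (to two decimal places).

35.70%

Atom tally by fragment:
  CH3 → C:1 H:3
  CH2 → C:1 H:2
  CH(OCH3) → C:2 H:4 O:1
  CH2SO3H → C:1 H:3 S:1 O:3
Element totals:
  C: 5
  H: 12
  O: 4
  S: 1
Molecular formula: C5H12O4S.
Molar mass = 168.207 g/mol.
Mass from C: 5 × 12.011 = 60.055 g/mol.
%C = 60.055 / 168.207 × 100 = 35.70%.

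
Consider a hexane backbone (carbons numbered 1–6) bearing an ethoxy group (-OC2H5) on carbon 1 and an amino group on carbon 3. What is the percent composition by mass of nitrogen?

9.64%

Atom tally by fragment:
  C2H5OCH2 → C:3 H:7 O:1
  CH2 → C:1 H:2
  CH(NH2) → C:1 H:3 N:1
  CH2 → C:1 H:2
  CH2 → C:1 H:2
  CH3 → C:1 H:3
Element totals:
  C: 8
  H: 19
  N: 1
  O: 1
Molecular formula: C8H19NO.
Molar mass = 145.246 g/mol.
Mass from N: 1 × 14.007 = 14.007 g/mol.
%N = 14.007 / 145.246 × 100 = 9.64%.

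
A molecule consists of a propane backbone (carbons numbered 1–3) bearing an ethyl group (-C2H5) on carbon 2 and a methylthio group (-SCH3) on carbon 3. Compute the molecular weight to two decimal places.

118.24 g/mol

Atom tally by fragment:
  CH3 → C:1 H:3
  CH(C2H5) → C:3 H:6
  CH2SCH3 → C:2 H:5 S:1
Element totals:
  C: 6
  H: 14
  S: 1
Molecular formula: C6H14S.
  M = 6(12.011) + 14(1.008) + 32.06
    = 72.066 + 14.112 + 32.060 = 118.238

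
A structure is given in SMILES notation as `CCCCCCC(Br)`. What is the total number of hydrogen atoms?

Atom tally by fragment:
  CH3 → C:1 H:3
  CH2 → C:1 H:2
  CH2 → C:1 H:2
  CH2 → C:1 H:2
  CH2 → C:1 H:2
  CH2 → C:1 H:2
  CH2Br → C:1 H:2 Br:1
Element totals:
  C: 7
  H: 15
  Br: 1

15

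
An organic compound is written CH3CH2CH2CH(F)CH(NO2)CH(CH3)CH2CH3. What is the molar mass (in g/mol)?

191.25 g/mol

Element totals:
  C: 9
  H: 18
  F: 1
  N: 1
  O: 2
Molecular formula: C9H18FNO2.
  M = 9(12.011) + 18(1.008) + 18.998 + 14.007 + 2(15.999)
    = 108.099 + 18.144 + 18.998 + 14.007 + 31.998 = 191.246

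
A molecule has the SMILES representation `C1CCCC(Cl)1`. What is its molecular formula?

Atom tally by fragment:
  cyclopentane ring core → C:5 H:10
  (− 1 ring H displaced by substituents)
  + Cl → Cl:1
Element totals:
  C: 5
  H: 9
  Cl: 1

C5H9Cl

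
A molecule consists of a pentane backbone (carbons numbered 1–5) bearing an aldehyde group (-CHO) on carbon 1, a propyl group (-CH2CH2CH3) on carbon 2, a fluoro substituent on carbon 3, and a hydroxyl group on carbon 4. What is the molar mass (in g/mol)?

176.23 g/mol

Atom tally by fragment:
  OHCCH2 → C:2 H:3 O:1
  CH(CH2CH2CH3) → C:4 H:8
  CH(F) → C:1 H:1 F:1
  CH(OH) → C:1 H:2 O:1
  CH3 → C:1 H:3
Element totals:
  C: 9
  H: 17
  F: 1
  O: 2
Molecular formula: C9H17FO2.
  M = 9(12.011) + 17(1.008) + 18.998 + 2(15.999)
    = 108.099 + 17.136 + 18.998 + 31.998 = 176.231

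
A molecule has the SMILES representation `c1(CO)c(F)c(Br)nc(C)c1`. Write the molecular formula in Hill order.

C7H7BrFNO

Atom tally by fragment:
  pyridine ring core → C:5 H:5 N:1
  (− 4 ring H displaced by substituents)
  + CH2OH → C:1 H:3 O:1
  + F → F:1
  + Br → Br:1
  + CH3 → C:1 H:3
Element totals:
  C: 7
  H: 7
  Br: 1
  F: 1
  N: 1
  O: 1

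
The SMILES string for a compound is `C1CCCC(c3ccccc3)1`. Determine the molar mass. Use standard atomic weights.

Atom tally by fragment:
  cyclopentane ring core → C:5 H:10
  (− 1 ring H displaced by substituents)
  + C6H5 → C:6 H:5
Element totals:
  C: 11
  H: 14
Molecular formula: C11H14.
  M = 11(12.011) + 14(1.008)
    = 132.121 + 14.112 = 146.233

146.23 g/mol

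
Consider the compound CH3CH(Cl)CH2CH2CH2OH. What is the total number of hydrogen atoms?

11

Atom tally by fragment:
  CH3 → C:1 H:3
  CH(Cl) → C:1 H:1 Cl:1
  CH2 → C:1 H:2
  CH2CH2OH → C:2 H:5 O:1
Element totals:
  C: 5
  H: 11
  Cl: 1
  O: 1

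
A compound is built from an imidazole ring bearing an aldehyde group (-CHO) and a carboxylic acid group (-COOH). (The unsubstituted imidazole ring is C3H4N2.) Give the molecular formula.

C5H4N2O3

Atom tally by fragment:
  imidazole ring core → C:3 H:4 N:2
  (− 2 ring H displaced by substituents)
  + CHO → C:1 H:1 O:1
  + COOH → C:1 H:1 O:2
Element totals:
  C: 5
  H: 4
  N: 2
  O: 3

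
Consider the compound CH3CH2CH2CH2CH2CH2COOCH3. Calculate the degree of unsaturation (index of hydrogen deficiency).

Element totals:
  C: 8
  H: 16
  O: 2
Molecular formula: C8H16O2.
DoU = (2C + 2 + N − H − X) / 2 = (2·8 + 2 + 0 − 16 − 0) / 2 = 1.

1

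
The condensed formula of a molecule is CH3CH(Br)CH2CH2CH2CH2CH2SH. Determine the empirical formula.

C7H15BrS

Atom tally by fragment:
  CH3 → C:1 H:3
  CH(Br) → C:1 H:1 Br:1
  CH2 → C:1 H:2
  CH2 → C:1 H:2
  CH2 → C:1 H:2
  CH2 → C:1 H:2
  CH2SH → C:1 H:3 S:1
Element totals:
  C: 7
  H: 15
  Br: 1
  S: 1
Molecular formula: C7H15BrS.
gcd of subscripts (1, 7, 15, 1) = 1, so the empirical formula equals the molecular formula.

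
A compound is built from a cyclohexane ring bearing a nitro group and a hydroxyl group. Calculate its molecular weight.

Atom tally by fragment:
  cyclohexane ring core → C:6 H:12
  (− 2 ring H displaced by substituents)
  + NO2 → N:1 O:2
  + OH → O:1 H:1
Element totals:
  C: 6
  H: 11
  N: 1
  O: 3
Molecular formula: C6H11NO3.
  M = 6(12.011) + 11(1.008) + 14.007 + 3(15.999)
    = 72.066 + 11.088 + 14.007 + 47.997 = 145.158

145.16 g/mol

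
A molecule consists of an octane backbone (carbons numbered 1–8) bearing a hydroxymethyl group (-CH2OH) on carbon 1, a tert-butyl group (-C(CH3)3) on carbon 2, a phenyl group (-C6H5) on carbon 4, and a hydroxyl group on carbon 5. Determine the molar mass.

292.46 g/mol

Atom tally by fragment:
  HOCH2CH2 → C:2 H:5 O:1
  CH(C(CH3)3) → C:5 H:10
  CH2 → C:1 H:2
  CH(C6H5) → C:7 H:6
  CH(OH) → C:1 H:2 O:1
  CH2 → C:1 H:2
  CH2 → C:1 H:2
  CH3 → C:1 H:3
Element totals:
  C: 19
  H: 32
  O: 2
Molecular formula: C19H32O2.
  M = 19(12.011) + 32(1.008) + 2(15.999)
    = 228.209 + 32.256 + 31.998 = 292.463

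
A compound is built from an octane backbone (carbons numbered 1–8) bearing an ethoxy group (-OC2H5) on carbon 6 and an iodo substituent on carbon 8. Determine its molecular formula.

C10H21IO

Atom tally by fragment:
  CH3 → C:1 H:3
  CH2 → C:1 H:2
  CH2 → C:1 H:2
  CH2 → C:1 H:2
  CH2 → C:1 H:2
  CH(OC2H5) → C:3 H:6 O:1
  CH2 → C:1 H:2
  CH2I → C:1 H:2 I:1
Element totals:
  C: 10
  H: 21
  I: 1
  O: 1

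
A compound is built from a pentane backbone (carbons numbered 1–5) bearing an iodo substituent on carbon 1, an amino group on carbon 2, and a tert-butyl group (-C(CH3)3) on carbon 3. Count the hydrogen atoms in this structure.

Atom tally by fragment:
  ICH2 → C:1 H:2 I:1
  CH(NH2) → C:1 H:3 N:1
  CH(C(CH3)3) → C:5 H:10
  CH2 → C:1 H:2
  CH3 → C:1 H:3
Element totals:
  C: 9
  H: 20
  I: 1
  N: 1

20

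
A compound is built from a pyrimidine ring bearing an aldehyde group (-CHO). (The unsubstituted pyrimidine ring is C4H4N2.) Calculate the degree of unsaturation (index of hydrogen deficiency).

5

Atom tally by fragment:
  pyrimidine ring core → C:4 H:4 N:2
  (− 1 ring H displaced by substituents)
  + CHO → C:1 H:1 O:1
Element totals:
  C: 5
  H: 4
  N: 2
  O: 1
Molecular formula: C5H4N2O.
DoU = (2C + 2 + N − H − X) / 2 = (2·5 + 2 + 2 − 4 − 0) / 2 = 5.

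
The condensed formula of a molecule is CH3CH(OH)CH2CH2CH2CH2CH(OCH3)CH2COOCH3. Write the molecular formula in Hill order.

Atom tally by fragment:
  CH3 → C:1 H:3
  CH(OH) → C:1 H:2 O:1
  CH2 → C:1 H:2
  CH2 → C:1 H:2
  CH2 → C:1 H:2
  CH2 → C:1 H:2
  CH(OCH3) → C:2 H:4 O:1
  CH2COOCH3 → C:3 H:5 O:2
Element totals:
  C: 11
  H: 22
  O: 4

C11H22O4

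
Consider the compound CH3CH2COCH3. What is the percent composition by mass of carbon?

66.63%

Atom tally by fragment:
  CH3 → C:1 H:3
  CH2COCH3 → C:3 H:5 O:1
Element totals:
  C: 4
  H: 8
  O: 1
Molecular formula: C4H8O.
Molar mass = 72.107 g/mol.
Mass from C: 4 × 12.011 = 48.044 g/mol.
%C = 48.044 / 72.107 × 100 = 66.63%.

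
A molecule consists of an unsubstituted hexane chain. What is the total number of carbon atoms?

Atom tally by fragment:
  CH3 → C:1 H:3
  CH2 → C:1 H:2
  CH2 → C:1 H:2
  CH2 → C:1 H:2
  CH2 → C:1 H:2
  CH3 → C:1 H:3
Element totals:
  C: 6
  H: 14

6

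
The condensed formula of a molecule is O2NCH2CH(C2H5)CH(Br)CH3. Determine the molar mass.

Atom tally by fragment:
  O2NCH2 → C:1 H:2 N:1 O:2
  CH(C2H5) → C:3 H:6
  CH(Br) → C:1 H:1 Br:1
  CH3 → C:1 H:3
Element totals:
  C: 6
  H: 12
  Br: 1
  N: 1
  O: 2
Molecular formula: C6H12BrNO2.
  M = 6(12.011) + 12(1.008) + 79.904 + 14.007 + 2(15.999)
    = 72.066 + 12.096 + 79.904 + 14.007 + 31.998 = 210.071

210.07 g/mol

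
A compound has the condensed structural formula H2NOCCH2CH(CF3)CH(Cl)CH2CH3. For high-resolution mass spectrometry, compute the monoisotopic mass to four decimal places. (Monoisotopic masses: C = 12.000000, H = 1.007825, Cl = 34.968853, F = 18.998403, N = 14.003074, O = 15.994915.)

Element totals:
  C: 7
  H: 11
  Cl: 1
  F: 3
  N: 1
  O: 1
Molecular formula: C7H11ClF3NO.
  M = 7(12.0) + 11(1.007825) + 34.968853 + 3(18.998403) + 14.003074 + 15.994915
    = 84.000000 + 11.086075 + 34.968853 + 56.995209 + 14.003074 + 15.994915 = 217.048126

217.0481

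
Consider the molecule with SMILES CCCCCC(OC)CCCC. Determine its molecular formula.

C11H24O

Atom tally by fragment:
  CH3 → C:1 H:3
  CH2 → C:1 H:2
  CH2 → C:1 H:2
  CH2 → C:1 H:2
  CH2 → C:1 H:2
  CH(OCH3) → C:2 H:4 O:1
  CH2 → C:1 H:2
  CH2 → C:1 H:2
  CH2 → C:1 H:2
  CH3 → C:1 H:3
Element totals:
  C: 11
  H: 24
  O: 1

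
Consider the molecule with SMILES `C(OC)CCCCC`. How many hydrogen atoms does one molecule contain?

16

Atom tally by fragment:
  CH3OCH2 → C:2 H:5 O:1
  CH2 → C:1 H:2
  CH2 → C:1 H:2
  CH2 → C:1 H:2
  CH2 → C:1 H:2
  CH3 → C:1 H:3
Element totals:
  C: 7
  H: 16
  O: 1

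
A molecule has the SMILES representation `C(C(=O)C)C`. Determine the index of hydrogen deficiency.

Atom tally by fragment:
  CH3COCH2 → C:3 H:5 O:1
  CH3 → C:1 H:3
Element totals:
  C: 4
  H: 8
  O: 1
Molecular formula: C4H8O.
DoU = (2C + 2 + N − H − X) / 2 = (2·4 + 2 + 0 − 8 − 0) / 2 = 1.

1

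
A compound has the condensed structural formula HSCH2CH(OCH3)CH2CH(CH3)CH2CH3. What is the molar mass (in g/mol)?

Element totals:
  C: 8
  H: 18
  O: 1
  S: 1
Molecular formula: C8H18OS.
  M = 8(12.011) + 18(1.008) + 15.999 + 32.06
    = 96.088 + 18.144 + 15.999 + 32.060 = 162.291

162.29 g/mol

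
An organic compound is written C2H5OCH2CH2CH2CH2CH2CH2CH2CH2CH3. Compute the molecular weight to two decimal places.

172.31 g/mol

Atom tally by fragment:
  C2H5OCH2 → C:3 H:7 O:1
  CH2 → C:1 H:2
  CH2 → C:1 H:2
  CH2 → C:1 H:2
  CH2 → C:1 H:2
  CH2 → C:1 H:2
  CH2 → C:1 H:2
  CH2 → C:1 H:2
  CH3 → C:1 H:3
Element totals:
  C: 11
  H: 24
  O: 1
Molecular formula: C11H24O.
  M = 11(12.011) + 24(1.008) + 15.999
    = 132.121 + 24.192 + 15.999 = 172.312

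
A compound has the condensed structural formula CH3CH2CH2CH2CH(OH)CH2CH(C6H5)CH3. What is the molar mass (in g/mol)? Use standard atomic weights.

206.33 g/mol

Atom tally by fragment:
  CH3 → C:1 H:3
  CH2 → C:1 H:2
  CH2 → C:1 H:2
  CH2 → C:1 H:2
  CH(OH) → C:1 H:2 O:1
  CH2 → C:1 H:2
  CH(C6H5) → C:7 H:6
  CH3 → C:1 H:3
Element totals:
  C: 14
  H: 22
  O: 1
Molecular formula: C14H22O.
  M = 14(12.011) + 22(1.008) + 15.999
    = 168.154 + 22.176 + 15.999 = 206.329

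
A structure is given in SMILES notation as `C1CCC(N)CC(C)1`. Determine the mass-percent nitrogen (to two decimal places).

12.37%

Atom tally by fragment:
  cyclohexane ring core → C:6 H:12
  (− 2 ring H displaced by substituents)
  + NH2 → N:1 H:2
  + CH3 → C:1 H:3
Element totals:
  C: 7
  H: 15
  N: 1
Molecular formula: C7H15N.
Molar mass = 113.204 g/mol.
Mass from N: 1 × 14.007 = 14.007 g/mol.
%N = 14.007 / 113.204 × 100 = 12.37%.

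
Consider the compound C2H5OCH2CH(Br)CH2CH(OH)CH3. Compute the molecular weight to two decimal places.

Element totals:
  C: 7
  H: 15
  Br: 1
  O: 2
Molecular formula: C7H15BrO2.
  M = 7(12.011) + 15(1.008) + 79.904 + 2(15.999)
    = 84.077 + 15.120 + 79.904 + 31.998 = 211.099

211.10 g/mol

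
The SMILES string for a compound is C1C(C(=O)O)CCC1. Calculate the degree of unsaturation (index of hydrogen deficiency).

Atom tally by fragment:
  cyclopentane ring core → C:5 H:10
  (− 1 ring H displaced by substituents)
  + COOH → C:1 H:1 O:2
Element totals:
  C: 6
  H: 10
  O: 2
Molecular formula: C6H10O2.
DoU = (2C + 2 + N − H − X) / 2 = (2·6 + 2 + 0 − 10 − 0) / 2 = 2.

2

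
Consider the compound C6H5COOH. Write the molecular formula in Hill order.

C7H6O2

Element totals:
  C: 7
  H: 6
  O: 2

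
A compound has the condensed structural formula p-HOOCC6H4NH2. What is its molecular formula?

C7H7NO2

Atom tally by fragment:
  benzene ring core → C:6 H:6
  (− 2 ring H displaced by substituents)
  + COOH → C:1 H:1 O:2
  + NH2 → N:1 H:2
Element totals:
  C: 7
  H: 7
  N: 1
  O: 2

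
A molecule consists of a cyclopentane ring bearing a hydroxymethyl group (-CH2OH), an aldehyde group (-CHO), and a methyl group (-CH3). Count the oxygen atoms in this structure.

2

Atom tally by fragment:
  cyclopentane ring core → C:5 H:10
  (− 3 ring H displaced by substituents)
  + CH2OH → C:1 H:3 O:1
  + CHO → C:1 H:1 O:1
  + CH3 → C:1 H:3
Element totals:
  C: 8
  H: 14
  O: 2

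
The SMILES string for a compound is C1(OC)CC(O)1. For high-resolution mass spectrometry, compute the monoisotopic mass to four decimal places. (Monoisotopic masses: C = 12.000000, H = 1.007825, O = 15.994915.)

Atom tally by fragment:
  cyclopropane ring core → C:3 H:6
  (− 2 ring H displaced by substituents)
  + OCH3 → C:1 H:3 O:1
  + OH → O:1 H:1
Element totals:
  C: 4
  H: 8
  O: 2
Molecular formula: C4H8O2.
  M = 4(12.0) + 8(1.007825) + 2(15.994915)
    = 48.000000 + 8.062600 + 31.989830 = 88.052430

88.0524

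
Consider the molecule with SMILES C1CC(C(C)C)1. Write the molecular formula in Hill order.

Atom tally by fragment:
  cyclopropane ring core → C:3 H:6
  (− 1 ring H displaced by substituents)
  + CH(CH3)2 → C:3 H:7
Element totals:
  C: 6
  H: 12

C6H12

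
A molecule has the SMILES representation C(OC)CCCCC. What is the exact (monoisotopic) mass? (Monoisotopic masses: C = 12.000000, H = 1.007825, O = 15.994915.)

116.1201

Atom tally by fragment:
  CH3OCH2 → C:2 H:5 O:1
  CH2 → C:1 H:2
  CH2 → C:1 H:2
  CH2 → C:1 H:2
  CH2 → C:1 H:2
  CH3 → C:1 H:3
Element totals:
  C: 7
  H: 16
  O: 1
Molecular formula: C7H16O.
  M = 7(12.0) + 16(1.007825) + 15.994915
    = 84.000000 + 16.125200 + 15.994915 = 116.120115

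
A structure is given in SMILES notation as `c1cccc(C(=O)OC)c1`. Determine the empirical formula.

C4H4O

Atom tally by fragment:
  benzene ring core → C:6 H:6
  (− 1 ring H displaced by substituents)
  + COOCH3 → C:2 H:3 O:2
Element totals:
  C: 8
  H: 8
  O: 2
Molecular formula: C8H8O2.
gcd of subscripts = 2; dividing each by 2:
  C: 8/2 = 4
  H: 8/2 = 4
  O: 2/2 = 1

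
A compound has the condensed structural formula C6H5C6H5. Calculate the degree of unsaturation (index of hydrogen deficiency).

Element totals:
  C: 12
  H: 10
Molecular formula: C12H10.
DoU = (2C + 2 + N − H − X) / 2 = (2·12 + 2 + 0 − 10 − 0) / 2 = 8.

8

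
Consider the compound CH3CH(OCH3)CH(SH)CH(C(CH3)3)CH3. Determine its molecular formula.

Atom tally by fragment:
  CH3 → C:1 H:3
  CH(OCH3) → C:2 H:4 O:1
  CH(SH) → C:1 H:2 S:1
  CH(C(CH3)3) → C:5 H:10
  CH3 → C:1 H:3
Element totals:
  C: 10
  H: 22
  O: 1
  S: 1

C10H22OS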